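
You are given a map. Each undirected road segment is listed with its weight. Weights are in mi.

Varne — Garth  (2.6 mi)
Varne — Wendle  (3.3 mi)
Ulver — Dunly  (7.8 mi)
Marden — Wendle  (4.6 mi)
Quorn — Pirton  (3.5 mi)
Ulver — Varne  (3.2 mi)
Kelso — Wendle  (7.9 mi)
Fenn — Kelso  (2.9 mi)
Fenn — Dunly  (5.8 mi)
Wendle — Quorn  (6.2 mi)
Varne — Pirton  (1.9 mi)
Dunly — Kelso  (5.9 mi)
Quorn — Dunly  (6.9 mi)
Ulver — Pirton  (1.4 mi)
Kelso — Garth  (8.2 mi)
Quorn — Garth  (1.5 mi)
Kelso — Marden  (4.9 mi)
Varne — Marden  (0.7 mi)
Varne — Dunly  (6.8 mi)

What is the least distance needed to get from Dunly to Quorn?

6.9 mi

Enumerating some paths:
Dunly → Quorn: 6.9 = 6.9
Dunly → Varne → Garth → Quorn: 6.8+2.6+1.5 = 10.9
Cheapest is Dunly → Quorn at 6.9 mi.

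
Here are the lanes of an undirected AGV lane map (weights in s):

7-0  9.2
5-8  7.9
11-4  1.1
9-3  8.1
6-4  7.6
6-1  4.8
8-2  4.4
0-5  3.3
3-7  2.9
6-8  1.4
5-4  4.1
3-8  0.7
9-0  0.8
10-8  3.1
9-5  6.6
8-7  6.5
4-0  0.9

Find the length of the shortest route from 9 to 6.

Candidate routes:
9 - 3 - 8 - 6: 8.1+0.7+1.4 = 10.2
9 - 0 - 7 - 3 - 8 - 6: 0.8+9.2+2.9+0.7+1.4 = 15
9 - 0 - 5 - 8 - 6: 0.8+3.3+7.9+1.4 = 13.4
9 - 0 - 4 - 6: 0.8+0.9+7.6 = 9.3
Cheapest is 9 - 0 - 4 - 6 at 9.3 s.

9.3 s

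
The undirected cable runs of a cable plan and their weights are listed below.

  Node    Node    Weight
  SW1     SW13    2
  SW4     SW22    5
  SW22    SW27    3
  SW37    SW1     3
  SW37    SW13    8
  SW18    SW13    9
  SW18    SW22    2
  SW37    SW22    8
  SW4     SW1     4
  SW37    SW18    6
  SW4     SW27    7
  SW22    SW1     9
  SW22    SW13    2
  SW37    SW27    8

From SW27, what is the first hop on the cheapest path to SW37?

Enumerating some paths:
SW27–SW37: 8 = 8
SW27–SW22–SW18–SW37: 3+2+6 = 11
SW27–SW22–SW13–SW1–SW37: 3+2+2+3 = 10
The minimum is 8 via SW27–SW37.
So from SW27 the first move is to SW37.

SW37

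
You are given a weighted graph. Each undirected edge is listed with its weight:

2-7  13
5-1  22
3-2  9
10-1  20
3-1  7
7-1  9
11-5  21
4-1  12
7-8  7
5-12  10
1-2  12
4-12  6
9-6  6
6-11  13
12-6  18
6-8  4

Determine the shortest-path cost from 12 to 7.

Enumerating some paths:
12–6–8–7: 18+4+7 = 29
12–5–1–7: 10+22+9 = 41
12–4–1–7: 6+12+9 = 27
12–4–1–2–7: 6+12+12+13 = 43
Cheapest is 12–4–1–7 at 27.

27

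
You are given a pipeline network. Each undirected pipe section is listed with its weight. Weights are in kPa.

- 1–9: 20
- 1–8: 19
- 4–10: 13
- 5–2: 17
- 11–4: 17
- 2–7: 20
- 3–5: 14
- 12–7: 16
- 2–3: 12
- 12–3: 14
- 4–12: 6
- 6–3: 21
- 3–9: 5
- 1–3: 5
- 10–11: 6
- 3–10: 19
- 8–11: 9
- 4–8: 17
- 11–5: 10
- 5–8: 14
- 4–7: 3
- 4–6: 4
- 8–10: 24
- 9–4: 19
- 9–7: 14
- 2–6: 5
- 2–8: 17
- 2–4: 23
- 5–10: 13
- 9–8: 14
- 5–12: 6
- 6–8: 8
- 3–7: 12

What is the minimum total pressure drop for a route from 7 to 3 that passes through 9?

Best 7 to 9: 7–9 costing 14
Best 9 to 3: 9–3 costing 5
Total via 9: 14 + 5 = 19 kPa.

19 kPa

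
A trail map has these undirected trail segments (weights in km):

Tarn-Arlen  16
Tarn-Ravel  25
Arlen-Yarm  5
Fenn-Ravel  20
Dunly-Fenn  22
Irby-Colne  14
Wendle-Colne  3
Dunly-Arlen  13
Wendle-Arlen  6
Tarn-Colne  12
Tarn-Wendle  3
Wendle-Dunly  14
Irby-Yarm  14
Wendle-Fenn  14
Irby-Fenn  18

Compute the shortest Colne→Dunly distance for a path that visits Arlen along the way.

Shortest Colne→Arlen: Colne–Wendle–Arlen = 9
Shortest Arlen→Dunly: Arlen–Dunly = 13
Total via Arlen: 9 + 13 = 22 km.

22 km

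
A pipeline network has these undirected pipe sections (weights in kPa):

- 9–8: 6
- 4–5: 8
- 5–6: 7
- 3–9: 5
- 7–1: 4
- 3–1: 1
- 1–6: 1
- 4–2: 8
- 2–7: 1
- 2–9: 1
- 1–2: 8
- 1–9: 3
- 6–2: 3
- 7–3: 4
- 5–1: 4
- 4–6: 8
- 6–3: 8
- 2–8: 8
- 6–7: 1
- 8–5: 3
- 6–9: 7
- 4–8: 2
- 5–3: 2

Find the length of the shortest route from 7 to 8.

Enumerating some paths:
7–2–8: 1+8 = 9
7–2–9–8: 1+1+6 = 8
7–3–5–8: 4+2+3 = 9
7–6–1–5–8: 1+1+4+3 = 9
The minimum is 8 kPa via 7–2–9–8.

8 kPa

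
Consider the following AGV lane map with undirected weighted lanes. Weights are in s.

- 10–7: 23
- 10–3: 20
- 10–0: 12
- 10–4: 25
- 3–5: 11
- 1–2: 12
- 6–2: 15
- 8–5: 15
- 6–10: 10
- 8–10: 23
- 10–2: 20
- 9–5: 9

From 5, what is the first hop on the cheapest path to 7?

Candidate routes:
5 → 8 → 10 → 7: 15+23+23 = 61
5 → 3 → 10 → 7: 11+20+23 = 54
Cheapest is 5 → 3 → 10 → 7 at 54 s.
So from 5 the first move is to 3.

3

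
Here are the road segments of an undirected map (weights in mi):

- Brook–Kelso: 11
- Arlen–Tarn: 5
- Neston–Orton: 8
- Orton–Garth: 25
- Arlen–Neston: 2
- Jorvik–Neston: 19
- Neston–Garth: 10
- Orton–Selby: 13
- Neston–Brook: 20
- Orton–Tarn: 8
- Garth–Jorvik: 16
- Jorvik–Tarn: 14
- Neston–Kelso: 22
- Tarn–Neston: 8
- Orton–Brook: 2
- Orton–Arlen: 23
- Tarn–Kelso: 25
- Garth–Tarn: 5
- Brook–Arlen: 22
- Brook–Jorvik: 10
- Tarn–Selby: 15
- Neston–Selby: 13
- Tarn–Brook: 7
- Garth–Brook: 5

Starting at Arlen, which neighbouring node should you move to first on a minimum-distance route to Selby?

Neston

Candidate routes:
Arlen - Neston - Selby: 2+13 = 15
Arlen - Tarn - Selby: 5+15 = 20
The minimum is 15 mi via Arlen - Neston - Selby.
So from Arlen the first move is to Neston.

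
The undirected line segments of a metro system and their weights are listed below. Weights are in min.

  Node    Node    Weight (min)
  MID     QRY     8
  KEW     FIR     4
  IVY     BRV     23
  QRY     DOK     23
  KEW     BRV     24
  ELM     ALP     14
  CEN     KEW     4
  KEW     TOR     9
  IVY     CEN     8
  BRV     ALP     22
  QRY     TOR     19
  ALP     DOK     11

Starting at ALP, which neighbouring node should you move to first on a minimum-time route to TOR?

Compare a few routes:
ALP–BRV–IVY–CEN–KEW–TOR: 22+23+8+4+9 = 66
ALP–BRV–KEW–TOR: 22+24+9 = 55
ALP–DOK–QRY–TOR: 11+23+19 = 53
The minimum is 53 min via ALP–DOK–QRY–TOR.
So from ALP the first move is to DOK.

DOK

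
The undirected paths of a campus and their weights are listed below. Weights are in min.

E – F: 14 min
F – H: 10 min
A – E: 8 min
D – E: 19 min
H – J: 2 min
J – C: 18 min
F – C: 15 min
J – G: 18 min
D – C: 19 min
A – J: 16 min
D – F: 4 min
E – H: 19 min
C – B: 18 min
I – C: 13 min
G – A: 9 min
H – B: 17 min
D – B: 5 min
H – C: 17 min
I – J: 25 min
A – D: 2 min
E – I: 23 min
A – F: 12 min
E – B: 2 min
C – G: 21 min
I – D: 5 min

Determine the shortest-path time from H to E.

19 min

Compare a few routes:
H → F → D → B → E: 10+4+5+2 = 21
H → E: 19 = 19
Cheapest is H → E at 19 min.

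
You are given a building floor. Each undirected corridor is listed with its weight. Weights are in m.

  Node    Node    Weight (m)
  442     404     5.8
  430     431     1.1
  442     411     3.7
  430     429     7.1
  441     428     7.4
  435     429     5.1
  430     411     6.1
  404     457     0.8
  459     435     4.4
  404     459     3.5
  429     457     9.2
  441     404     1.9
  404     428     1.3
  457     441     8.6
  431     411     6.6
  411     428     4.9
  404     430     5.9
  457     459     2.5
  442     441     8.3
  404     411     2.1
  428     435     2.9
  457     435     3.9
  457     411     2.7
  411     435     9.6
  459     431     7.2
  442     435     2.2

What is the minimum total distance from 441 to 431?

8.9 m

Shortest distances from 441:
441: 0
404: 1.9  (via 441)
457: 2.7  (via 404)
428: 3.2  (via 404)
411: 4  (via 404)
459: 5.2  (via 457)
435: 6.1  (via 428)
442: 7.7  (via 404)
430: 7.8  (via 404)
431: 8.9  (via 430)
Shortest route: 441 → 404 → 430 → 431 = 8.9 m.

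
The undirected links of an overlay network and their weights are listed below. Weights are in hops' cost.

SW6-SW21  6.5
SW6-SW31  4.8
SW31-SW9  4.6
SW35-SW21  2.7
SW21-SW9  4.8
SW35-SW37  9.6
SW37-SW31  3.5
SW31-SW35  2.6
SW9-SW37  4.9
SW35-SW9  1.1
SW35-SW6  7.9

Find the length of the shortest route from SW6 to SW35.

7.4 hops' cost

Enumerating some paths:
SW6 → SW35: 7.9 = 7.9
SW6 → SW31 → SW35: 4.8+2.6 = 7.4
SW6 → SW21 → SW35: 6.5+2.7 = 9.2
Cheapest is SW6 → SW31 → SW35 at 7.4 hops' cost.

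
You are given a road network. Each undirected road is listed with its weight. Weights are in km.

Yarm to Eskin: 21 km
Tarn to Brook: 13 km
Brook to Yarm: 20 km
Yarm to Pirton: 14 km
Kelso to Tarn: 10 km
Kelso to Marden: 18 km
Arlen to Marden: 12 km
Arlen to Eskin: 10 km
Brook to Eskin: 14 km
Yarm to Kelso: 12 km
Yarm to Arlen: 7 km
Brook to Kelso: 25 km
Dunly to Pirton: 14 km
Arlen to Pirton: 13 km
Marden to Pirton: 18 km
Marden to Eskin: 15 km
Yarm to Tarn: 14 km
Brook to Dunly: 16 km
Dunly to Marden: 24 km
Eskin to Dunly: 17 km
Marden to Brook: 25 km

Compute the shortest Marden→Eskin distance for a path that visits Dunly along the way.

Best Marden to Dunly: Marden–Dunly costing 24
Best Dunly to Eskin: Dunly–Eskin costing 17
Total via Dunly: 24 + 17 = 41 km.

41 km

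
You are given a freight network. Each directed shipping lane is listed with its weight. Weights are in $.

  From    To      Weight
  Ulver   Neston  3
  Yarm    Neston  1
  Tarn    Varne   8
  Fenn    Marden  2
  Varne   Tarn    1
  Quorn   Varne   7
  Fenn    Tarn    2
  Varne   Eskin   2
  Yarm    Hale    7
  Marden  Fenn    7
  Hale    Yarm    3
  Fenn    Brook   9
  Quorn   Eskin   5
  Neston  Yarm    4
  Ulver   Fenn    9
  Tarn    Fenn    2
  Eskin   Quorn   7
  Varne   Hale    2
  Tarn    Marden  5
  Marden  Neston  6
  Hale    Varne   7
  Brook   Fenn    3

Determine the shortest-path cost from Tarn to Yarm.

$13

Shortest distances from Tarn:
Tarn: 0
Fenn: 2  (via Tarn)
Marden: 4  (via Fenn)
Varne: 8  (via Tarn)
Eskin: 10  (via Varne)
Neston: 10  (via Marden)
Hale: 10  (via Varne)
Brook: 11  (via Fenn)
Yarm: 13  (via Hale)
Shortest route: Tarn → Varne → Hale → Yarm = $13.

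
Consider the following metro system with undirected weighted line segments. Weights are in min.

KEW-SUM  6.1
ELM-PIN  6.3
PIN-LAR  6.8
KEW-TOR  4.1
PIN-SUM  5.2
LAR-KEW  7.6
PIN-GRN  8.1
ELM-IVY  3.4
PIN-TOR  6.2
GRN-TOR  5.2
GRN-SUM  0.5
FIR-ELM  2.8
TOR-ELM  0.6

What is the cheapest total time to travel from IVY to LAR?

Compare a few routes:
IVY - ELM - PIN - LAR: 3.4+6.3+6.8 = 16.5
IVY - ELM - TOR - KEW - LAR: 3.4+0.6+4.1+7.6 = 15.7
Cheapest is IVY - ELM - TOR - KEW - LAR at 15.7 min.

15.7 min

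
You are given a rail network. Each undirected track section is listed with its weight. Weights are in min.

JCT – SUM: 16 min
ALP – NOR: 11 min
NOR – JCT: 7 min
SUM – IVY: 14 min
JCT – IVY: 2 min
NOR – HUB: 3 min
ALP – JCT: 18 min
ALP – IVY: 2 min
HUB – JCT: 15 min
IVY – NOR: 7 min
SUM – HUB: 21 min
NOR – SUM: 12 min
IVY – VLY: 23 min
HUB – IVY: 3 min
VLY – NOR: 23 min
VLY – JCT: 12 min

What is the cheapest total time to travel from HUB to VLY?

17 min

Compare a few routes:
HUB → IVY → JCT → VLY: 3+2+12 = 17
HUB → NOR → VLY: 3+23 = 26
HUB → NOR → JCT → VLY: 3+7+12 = 22
HUB → NOR → IVY → JCT → VLY: 3+7+2+12 = 24
The minimum is 17 min via HUB → IVY → JCT → VLY.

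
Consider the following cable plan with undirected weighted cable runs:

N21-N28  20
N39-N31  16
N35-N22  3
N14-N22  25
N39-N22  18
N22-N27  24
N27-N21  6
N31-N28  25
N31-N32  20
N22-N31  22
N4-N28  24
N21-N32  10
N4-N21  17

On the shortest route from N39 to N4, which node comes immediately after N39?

N31

Candidate routes:
N39 - N31 - N28 - N4: 16+25+24 = 65
N39 - N31 - N28 - N21 - N4: 16+25+20+17 = 78
N39 - N31 - N32 - N21 - N4: 16+20+10+17 = 63
N39 - N22 - N27 - N21 - N4: 18+24+6+17 = 65
The minimum is 63 via N39 - N31 - N32 - N21 - N4.
So from N39 the first move is to N31.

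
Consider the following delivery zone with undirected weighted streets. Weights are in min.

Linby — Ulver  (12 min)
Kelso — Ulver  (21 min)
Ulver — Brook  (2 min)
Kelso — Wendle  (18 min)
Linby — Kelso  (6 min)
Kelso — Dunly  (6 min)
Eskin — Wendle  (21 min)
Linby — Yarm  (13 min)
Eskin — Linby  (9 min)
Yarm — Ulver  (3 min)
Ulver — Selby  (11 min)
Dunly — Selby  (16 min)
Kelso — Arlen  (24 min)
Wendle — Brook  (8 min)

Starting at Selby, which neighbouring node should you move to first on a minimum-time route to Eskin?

Compare a few routes:
Selby → Ulver → Yarm → Linby → Eskin: 11+3+13+9 = 36
Selby → Ulver → Linby → Eskin: 11+12+9 = 32
Cheapest is Selby → Ulver → Linby → Eskin at 32 min.
So from Selby the first move is to Ulver.

Ulver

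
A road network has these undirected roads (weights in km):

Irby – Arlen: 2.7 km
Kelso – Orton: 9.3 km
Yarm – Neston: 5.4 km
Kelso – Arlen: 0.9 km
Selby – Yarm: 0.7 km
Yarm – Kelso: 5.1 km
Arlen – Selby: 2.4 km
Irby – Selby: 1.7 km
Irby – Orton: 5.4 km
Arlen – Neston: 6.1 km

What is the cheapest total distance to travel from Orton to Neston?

13.2 km

Enumerating some paths:
Orton → Irby → Arlen → Neston: 5.4+2.7+6.1 = 14.2
Orton → Kelso → Arlen → Neston: 9.3+0.9+6.1 = 16.3
Orton → Irby → Selby → Yarm → Neston: 5.4+1.7+0.7+5.4 = 13.2
Orton → Irby → Selby → Arlen → Neston: 5.4+1.7+2.4+6.1 = 15.6
The minimum is 13.2 km via Orton → Irby → Selby → Yarm → Neston.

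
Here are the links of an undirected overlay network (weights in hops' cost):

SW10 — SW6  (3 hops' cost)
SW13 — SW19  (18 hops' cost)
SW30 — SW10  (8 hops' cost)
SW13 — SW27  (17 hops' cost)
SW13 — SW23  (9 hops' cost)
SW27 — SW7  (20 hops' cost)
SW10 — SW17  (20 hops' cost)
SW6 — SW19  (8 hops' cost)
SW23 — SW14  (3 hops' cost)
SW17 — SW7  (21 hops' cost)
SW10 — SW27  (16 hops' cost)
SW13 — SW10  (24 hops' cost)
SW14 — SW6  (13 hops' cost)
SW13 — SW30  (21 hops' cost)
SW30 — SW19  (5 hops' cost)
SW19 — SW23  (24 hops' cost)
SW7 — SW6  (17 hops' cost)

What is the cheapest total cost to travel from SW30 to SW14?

24 hops' cost

Settle nodes by increasing distance from SW30:
SW30: 0
SW19: 5  (via SW30)
SW10: 8  (via SW30)
SW6: 11  (via SW10)
SW13: 21  (via SW30)
SW14: 24  (via SW6)
Shortest route: SW30 → SW10 → SW6 → SW14 = 24 hops' cost.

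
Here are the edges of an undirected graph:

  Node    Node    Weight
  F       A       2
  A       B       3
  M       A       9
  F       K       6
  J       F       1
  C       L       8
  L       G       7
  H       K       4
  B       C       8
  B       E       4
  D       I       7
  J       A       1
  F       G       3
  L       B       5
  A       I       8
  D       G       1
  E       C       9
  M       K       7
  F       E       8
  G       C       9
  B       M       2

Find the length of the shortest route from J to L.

Compare a few routes:
J–F–G–L: 1+3+7 = 11
J–A–F–G–L: 1+2+3+7 = 13
J–A–B–L: 1+3+5 = 9
J–F–A–B–L: 1+2+3+5 = 11
Cheapest is J–A–B–L at 9.

9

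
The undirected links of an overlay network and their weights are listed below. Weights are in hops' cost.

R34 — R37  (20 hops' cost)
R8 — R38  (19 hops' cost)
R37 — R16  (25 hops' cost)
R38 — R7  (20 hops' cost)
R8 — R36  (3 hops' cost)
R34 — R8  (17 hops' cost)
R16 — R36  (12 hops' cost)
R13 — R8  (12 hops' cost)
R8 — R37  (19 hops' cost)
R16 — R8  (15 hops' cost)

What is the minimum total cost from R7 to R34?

Shortest distances from R7:
R7: 0
R38: 20  (via R7)
R8: 39  (via R38)
R36: 42  (via R8)
R13: 51  (via R8)
R16: 54  (via R8)
R34: 56  (via R8)
Shortest route: R7 → R38 → R8 → R34 = 56 hops' cost.

56 hops' cost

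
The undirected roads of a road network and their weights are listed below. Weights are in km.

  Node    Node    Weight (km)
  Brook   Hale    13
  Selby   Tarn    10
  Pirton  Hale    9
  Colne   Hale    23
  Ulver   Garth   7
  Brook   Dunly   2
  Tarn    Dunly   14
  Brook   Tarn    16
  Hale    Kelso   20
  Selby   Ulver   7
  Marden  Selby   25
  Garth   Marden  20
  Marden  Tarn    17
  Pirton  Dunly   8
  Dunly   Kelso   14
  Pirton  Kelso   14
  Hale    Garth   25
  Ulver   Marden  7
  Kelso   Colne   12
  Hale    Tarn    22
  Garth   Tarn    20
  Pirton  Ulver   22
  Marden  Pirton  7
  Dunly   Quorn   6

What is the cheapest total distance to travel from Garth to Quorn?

35 km

Compare a few routes:
Garth–Ulver–Pirton–Dunly–Quorn: 7+22+8+6 = 43
Garth–Tarn–Dunly–Quorn: 20+14+6 = 40
Garth–Marden–Pirton–Dunly–Quorn: 20+7+8+6 = 41
Garth–Ulver–Marden–Pirton–Dunly–Quorn: 7+7+7+8+6 = 35
The minimum is 35 km via Garth–Ulver–Marden–Pirton–Dunly–Quorn.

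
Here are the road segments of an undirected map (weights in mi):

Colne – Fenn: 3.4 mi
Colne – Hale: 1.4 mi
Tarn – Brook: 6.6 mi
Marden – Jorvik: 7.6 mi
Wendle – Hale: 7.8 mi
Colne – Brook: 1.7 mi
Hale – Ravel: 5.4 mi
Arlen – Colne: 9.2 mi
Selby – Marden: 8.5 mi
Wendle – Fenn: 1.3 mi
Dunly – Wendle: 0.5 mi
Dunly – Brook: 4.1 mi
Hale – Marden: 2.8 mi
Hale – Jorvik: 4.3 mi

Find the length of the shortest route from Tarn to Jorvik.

Settle nodes by increasing distance from Tarn:
Tarn: 0
Brook: 6.6  (via Tarn)
Colne: 8.3  (via Brook)
Hale: 9.7  (via Colne)
Dunly: 10.7  (via Brook)
Wendle: 11.2  (via Dunly)
Fenn: 11.7  (via Colne)
Marden: 12.5  (via Hale)
Jorvik: 14  (via Hale)
Shortest route: Tarn–Brook–Colne–Hale–Jorvik = 14 mi.

14 mi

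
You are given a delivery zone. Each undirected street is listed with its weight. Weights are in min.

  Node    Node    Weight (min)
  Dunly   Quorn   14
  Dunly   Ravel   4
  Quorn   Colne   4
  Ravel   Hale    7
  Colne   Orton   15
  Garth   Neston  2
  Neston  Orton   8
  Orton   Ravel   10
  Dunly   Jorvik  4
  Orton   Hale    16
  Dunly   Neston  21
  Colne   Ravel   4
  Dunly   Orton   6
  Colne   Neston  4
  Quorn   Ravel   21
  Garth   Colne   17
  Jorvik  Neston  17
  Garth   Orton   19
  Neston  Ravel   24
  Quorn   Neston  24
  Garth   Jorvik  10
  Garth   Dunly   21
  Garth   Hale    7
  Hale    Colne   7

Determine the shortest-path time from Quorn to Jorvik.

16 min

Compare a few routes:
Quorn–Colne–Ravel–Dunly–Jorvik: 4+4+4+4 = 16
Quorn–Colne–Neston–Garth–Jorvik: 4+4+2+10 = 20
Quorn–Dunly–Jorvik: 14+4 = 18
The minimum is 16 min via Quorn–Colne–Ravel–Dunly–Jorvik.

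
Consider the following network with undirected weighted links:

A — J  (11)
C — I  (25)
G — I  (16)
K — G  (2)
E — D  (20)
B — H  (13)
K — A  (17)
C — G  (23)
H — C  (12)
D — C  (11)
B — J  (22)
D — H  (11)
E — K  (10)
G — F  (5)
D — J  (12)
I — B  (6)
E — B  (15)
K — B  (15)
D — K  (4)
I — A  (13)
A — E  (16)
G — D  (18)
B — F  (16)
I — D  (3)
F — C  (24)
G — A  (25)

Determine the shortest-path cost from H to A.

27

Enumerating some paths:
H → D → J → A: 11+12+11 = 34
H → D → K → A: 11+4+17 = 32
H → B → I → A: 13+6+13 = 32
H → D → I → A: 11+3+13 = 27
Cheapest is H → D → I → A at 27.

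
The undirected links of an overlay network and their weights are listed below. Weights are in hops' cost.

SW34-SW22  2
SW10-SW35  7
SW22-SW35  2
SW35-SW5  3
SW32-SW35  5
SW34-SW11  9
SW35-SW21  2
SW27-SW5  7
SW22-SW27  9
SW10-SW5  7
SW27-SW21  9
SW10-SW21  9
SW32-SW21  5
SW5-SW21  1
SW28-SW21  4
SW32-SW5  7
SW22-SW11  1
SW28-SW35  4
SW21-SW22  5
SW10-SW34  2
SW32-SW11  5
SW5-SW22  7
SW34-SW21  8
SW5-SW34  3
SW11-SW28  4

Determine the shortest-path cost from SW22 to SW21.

Running Dijkstra from SW22:
SW22: 0
SW11: 1  (via SW22)
SW34: 2  (via SW22)
SW35: 2  (via SW22)
SW21: 4  (via SW35)
Shortest route: SW22–SW35–SW21 = 4 hops' cost.

4 hops' cost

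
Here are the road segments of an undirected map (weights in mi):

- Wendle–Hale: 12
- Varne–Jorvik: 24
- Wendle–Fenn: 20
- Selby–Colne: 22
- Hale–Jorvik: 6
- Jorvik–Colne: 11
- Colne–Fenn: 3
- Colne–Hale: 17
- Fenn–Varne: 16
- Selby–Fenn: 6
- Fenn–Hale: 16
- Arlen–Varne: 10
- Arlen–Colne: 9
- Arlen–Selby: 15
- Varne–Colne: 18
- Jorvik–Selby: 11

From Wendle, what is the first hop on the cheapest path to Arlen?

Fenn

Candidate routes:
Wendle - Fenn - Colne - Arlen: 20+3+9 = 32
Wendle - Hale - Jorvik - Colne - Arlen: 12+6+11+9 = 38
Wendle - Hale - Colne - Arlen: 12+17+9 = 38
Wendle - Hale - Fenn - Colne - Arlen: 12+16+3+9 = 40
Cheapest is Wendle - Fenn - Colne - Arlen at 32 mi.
So from Wendle the first move is to Fenn.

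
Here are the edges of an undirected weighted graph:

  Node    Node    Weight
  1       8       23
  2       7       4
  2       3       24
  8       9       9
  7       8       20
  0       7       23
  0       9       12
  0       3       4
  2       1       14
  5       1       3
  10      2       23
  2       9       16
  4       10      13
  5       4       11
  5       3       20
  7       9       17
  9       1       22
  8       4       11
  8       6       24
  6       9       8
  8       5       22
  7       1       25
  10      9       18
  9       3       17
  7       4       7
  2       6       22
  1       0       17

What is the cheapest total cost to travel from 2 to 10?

Compare a few routes:
2 → 7 → 4 → 10: 4+7+13 = 24
2 → 7 → 9 → 10: 4+17+18 = 39
2 → 10: 23 = 23
2 → 9 → 10: 16+18 = 34
The minimum is 23 via 2 → 10.

23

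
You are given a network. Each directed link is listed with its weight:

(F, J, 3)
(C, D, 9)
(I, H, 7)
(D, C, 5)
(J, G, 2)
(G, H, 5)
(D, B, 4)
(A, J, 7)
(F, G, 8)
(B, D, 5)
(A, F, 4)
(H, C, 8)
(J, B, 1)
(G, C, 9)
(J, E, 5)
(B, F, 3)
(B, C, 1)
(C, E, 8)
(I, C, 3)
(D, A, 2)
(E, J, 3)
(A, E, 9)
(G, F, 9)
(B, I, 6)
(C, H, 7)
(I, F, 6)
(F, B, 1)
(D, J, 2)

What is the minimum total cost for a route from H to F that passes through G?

Shortest H→G: H → C → E → J → G = 21
Shortest G→F: G → F = 9
Total via G: 21 + 9 = 30.

30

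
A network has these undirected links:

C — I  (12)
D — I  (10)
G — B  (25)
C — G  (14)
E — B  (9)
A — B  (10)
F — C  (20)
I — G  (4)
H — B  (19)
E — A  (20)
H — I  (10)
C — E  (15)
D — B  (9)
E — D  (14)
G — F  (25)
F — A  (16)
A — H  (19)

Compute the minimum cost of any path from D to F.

35

Candidate routes:
D–I–G–F: 10+4+25 = 39
D–B–A–F: 9+10+16 = 35
Cheapest is D–B–A–F at 35.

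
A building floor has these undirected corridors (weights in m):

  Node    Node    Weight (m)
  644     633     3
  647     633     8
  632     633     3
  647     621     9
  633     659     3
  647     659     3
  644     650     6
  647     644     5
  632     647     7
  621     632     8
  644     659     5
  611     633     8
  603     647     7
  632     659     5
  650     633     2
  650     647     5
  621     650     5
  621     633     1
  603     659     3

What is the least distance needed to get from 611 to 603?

14 m

Compare a few routes:
611 - 633 - 659 - 603: 8+3+3 = 14
611 - 633 - 644 - 659 - 603: 8+3+5+3 = 19
611 - 633 - 650 - 647 - 659 - 603: 8+2+5+3+3 = 21
611 - 633 - 632 - 659 - 603: 8+3+5+3 = 19
The minimum is 14 m via 611 - 633 - 659 - 603.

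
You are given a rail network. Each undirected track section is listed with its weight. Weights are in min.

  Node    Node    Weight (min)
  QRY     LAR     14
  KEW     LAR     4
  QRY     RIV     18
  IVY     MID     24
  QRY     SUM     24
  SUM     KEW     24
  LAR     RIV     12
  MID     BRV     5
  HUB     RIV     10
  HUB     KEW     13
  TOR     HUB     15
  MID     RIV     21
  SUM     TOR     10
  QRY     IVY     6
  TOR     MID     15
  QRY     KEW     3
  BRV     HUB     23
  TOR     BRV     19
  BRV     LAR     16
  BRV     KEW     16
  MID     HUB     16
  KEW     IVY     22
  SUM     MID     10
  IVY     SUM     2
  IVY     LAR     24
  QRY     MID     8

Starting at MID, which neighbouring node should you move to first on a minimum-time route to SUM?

SUM

Candidate routes:
MID → QRY → IVY → SUM: 8+6+2 = 16
MID → SUM: 10 = 10
The minimum is 10 min via MID → SUM.
So from MID the first move is to SUM.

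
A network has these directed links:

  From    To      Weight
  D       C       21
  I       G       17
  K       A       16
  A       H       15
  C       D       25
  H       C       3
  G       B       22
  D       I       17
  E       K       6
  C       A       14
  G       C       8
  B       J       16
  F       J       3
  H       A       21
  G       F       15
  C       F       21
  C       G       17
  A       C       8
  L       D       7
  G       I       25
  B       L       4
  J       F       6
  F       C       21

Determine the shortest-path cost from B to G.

Compare a few routes:
B → L → D → I → G: 4+7+17+17 = 45
B → L → D → C → G: 4+7+21+17 = 49
The minimum is 45 via B → L → D → I → G.

45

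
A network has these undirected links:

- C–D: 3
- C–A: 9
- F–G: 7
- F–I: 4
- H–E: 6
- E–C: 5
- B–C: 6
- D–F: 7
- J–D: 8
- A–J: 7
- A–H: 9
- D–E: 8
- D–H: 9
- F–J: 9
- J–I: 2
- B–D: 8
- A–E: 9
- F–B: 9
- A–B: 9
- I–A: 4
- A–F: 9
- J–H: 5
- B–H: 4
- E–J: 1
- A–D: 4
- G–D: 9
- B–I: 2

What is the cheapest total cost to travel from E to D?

Enumerating some paths:
E–D: 8 = 8
E–J–I–A–D: 1+2+4+4 = 11
E–J–D: 1+8 = 9
The minimum is 8 via E–D.

8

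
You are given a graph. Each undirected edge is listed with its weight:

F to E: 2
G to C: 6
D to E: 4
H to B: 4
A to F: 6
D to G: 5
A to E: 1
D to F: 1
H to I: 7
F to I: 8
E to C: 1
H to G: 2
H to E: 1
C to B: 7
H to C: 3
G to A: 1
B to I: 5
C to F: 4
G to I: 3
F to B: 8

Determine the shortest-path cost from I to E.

5

Settle nodes by increasing distance from I:
I: 0
G: 3  (via I)
A: 4  (via G)
B: 5  (via I)
E: 5  (via A)
Shortest route: I → G → A → E = 5.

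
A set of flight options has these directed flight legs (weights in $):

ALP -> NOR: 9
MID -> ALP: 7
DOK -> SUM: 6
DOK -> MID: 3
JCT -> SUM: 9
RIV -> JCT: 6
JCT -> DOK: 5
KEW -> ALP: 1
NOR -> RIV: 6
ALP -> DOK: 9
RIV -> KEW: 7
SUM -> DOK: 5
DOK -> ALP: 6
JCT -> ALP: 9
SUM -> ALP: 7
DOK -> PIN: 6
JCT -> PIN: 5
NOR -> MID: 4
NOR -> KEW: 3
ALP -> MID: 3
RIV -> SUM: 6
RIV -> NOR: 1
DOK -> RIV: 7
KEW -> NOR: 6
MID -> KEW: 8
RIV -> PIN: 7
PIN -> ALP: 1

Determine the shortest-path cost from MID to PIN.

$22

Settle nodes by increasing distance from MID:
MID: 0
ALP: 7  (via MID)
KEW: 8  (via MID)
NOR: 14  (via KEW)
DOK: 16  (via ALP)
RIV: 20  (via NOR)
PIN: 22  (via DOK)
Shortest route: MID–ALP–DOK–PIN = $22.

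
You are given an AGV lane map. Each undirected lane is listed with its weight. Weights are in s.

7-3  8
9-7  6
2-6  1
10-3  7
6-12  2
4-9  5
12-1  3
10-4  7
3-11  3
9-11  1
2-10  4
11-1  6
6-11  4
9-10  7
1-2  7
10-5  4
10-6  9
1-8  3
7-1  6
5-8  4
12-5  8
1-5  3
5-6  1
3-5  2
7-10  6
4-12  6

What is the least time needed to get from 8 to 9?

Candidate routes:
8 → 1 → 11 → 9: 3+6+1 = 10
8 → 1 → 5 → 6 → 11 → 9: 3+3+1+4+1 = 12
Cheapest is 8 → 1 → 11 → 9 at 10 s.

10 s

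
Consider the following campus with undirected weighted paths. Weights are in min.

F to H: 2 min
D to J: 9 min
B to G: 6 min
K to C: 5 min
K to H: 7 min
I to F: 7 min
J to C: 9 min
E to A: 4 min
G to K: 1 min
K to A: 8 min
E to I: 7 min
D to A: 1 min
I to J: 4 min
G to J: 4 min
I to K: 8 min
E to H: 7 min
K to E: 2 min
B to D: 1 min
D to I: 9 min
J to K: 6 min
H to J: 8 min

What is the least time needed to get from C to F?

14 min

Running Dijkstra from C:
C: 0
K: 5  (via C)
G: 6  (via K)
E: 7  (via K)
J: 9  (via C)
A: 11  (via E)
B: 12  (via G)
D: 12  (via A)
H: 12  (via K)
I: 13  (via K)
F: 14  (via H)
Shortest route: C → K → H → F = 14 min.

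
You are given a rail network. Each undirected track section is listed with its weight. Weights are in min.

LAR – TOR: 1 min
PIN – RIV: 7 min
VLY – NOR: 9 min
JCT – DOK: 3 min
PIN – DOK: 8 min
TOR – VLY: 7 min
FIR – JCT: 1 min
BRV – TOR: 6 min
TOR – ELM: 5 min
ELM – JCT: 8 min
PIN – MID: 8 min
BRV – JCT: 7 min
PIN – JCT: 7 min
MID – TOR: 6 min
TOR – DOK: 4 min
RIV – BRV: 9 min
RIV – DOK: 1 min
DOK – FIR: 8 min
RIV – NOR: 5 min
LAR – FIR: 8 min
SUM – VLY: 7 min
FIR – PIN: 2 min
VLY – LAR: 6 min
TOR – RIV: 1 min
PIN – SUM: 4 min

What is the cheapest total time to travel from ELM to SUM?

Running Dijkstra from ELM:
ELM: 0
TOR: 5  (via ELM)
LAR: 6  (via TOR)
RIV: 6  (via TOR)
DOK: 7  (via RIV)
JCT: 8  (via ELM)
FIR: 9  (via JCT)
BRV: 11  (via TOR)
MID: 11  (via TOR)
NOR: 11  (via RIV)
PIN: 11  (via FIR)
VLY: 12  (via TOR)
SUM: 15  (via PIN)
Shortest route: ELM → JCT → FIR → PIN → SUM = 15 min.

15 min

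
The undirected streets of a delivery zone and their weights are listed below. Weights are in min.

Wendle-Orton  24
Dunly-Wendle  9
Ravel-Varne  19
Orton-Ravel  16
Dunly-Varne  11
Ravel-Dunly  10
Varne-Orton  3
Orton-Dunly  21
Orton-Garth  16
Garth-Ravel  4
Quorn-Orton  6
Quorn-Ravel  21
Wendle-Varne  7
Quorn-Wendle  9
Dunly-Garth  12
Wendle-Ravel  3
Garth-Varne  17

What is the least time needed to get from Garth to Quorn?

16 min

Settle nodes by increasing distance from Garth:
Garth: 0
Ravel: 4  (via Garth)
Wendle: 7  (via Ravel)
Dunly: 12  (via Garth)
Varne: 14  (via Wendle)
Orton: 16  (via Garth)
Quorn: 16  (via Wendle)
Shortest route: Garth–Ravel–Wendle–Quorn = 16 min.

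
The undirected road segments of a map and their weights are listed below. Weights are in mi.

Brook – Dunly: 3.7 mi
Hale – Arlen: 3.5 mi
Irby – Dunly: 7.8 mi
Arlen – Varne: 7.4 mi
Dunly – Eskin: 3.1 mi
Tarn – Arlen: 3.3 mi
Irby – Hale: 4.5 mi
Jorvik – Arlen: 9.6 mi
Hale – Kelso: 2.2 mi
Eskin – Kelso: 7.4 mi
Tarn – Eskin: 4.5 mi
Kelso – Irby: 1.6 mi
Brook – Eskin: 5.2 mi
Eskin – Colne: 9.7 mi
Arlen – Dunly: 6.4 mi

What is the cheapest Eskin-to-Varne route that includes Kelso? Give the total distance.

20.5 mi

Best Eskin to Kelso: Eskin → Kelso costing 7.4
Shortest Kelso→Varne: Kelso → Hale → Arlen → Varne = 13.1
Total via Kelso: 7.4 + 13.1 = 20.5 mi.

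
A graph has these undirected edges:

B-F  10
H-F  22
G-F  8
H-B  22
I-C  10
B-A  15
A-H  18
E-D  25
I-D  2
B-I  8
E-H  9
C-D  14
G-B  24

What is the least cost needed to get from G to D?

Candidate routes:
G–F–B–I–D: 8+10+8+2 = 28
G–B–I–D: 24+8+2 = 34
Cheapest is G–F–B–I–D at 28.

28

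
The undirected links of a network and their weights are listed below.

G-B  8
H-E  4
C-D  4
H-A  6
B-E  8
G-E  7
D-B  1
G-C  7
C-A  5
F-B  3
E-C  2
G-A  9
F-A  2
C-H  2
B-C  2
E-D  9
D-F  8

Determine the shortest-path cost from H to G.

9

Compare a few routes:
H–C–E–G: 2+2+7 = 11
H–C–B–G: 2+2+8 = 12
H–E–G: 4+7 = 11
H–C–G: 2+7 = 9
Cheapest is H–C–G at 9.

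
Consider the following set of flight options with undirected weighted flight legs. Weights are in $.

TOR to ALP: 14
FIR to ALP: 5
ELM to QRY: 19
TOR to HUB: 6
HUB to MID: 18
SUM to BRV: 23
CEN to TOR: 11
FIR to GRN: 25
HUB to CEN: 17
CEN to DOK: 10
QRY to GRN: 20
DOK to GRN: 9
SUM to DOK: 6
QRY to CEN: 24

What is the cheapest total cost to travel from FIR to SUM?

Settle nodes by increasing distance from FIR:
FIR: 0
ALP: 5  (via FIR)
TOR: 19  (via ALP)
GRN: 25  (via FIR)
HUB: 25  (via TOR)
CEN: 30  (via TOR)
DOK: 34  (via GRN)
SUM: 40  (via DOK)
Shortest route: FIR–GRN–DOK–SUM = $40.

$40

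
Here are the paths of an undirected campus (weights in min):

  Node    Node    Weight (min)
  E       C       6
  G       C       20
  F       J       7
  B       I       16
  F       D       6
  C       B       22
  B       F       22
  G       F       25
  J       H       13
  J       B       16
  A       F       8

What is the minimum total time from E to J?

44 min

Shortest distances from E:
E: 0
C: 6  (via E)
G: 26  (via C)
B: 28  (via C)
I: 44  (via B)
J: 44  (via B)
Shortest route: E–C–B–J = 44 min.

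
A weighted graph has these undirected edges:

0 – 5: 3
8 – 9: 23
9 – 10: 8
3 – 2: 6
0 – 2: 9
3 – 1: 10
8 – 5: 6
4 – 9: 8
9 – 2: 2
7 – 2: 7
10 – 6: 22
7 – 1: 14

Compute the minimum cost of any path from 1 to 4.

26

Running Dijkstra from 1:
1: 0
3: 10  (via 1)
7: 14  (via 1)
2: 16  (via 3)
9: 18  (via 2)
0: 25  (via 2)
4: 26  (via 9)
Shortest route: 1–3–2–9–4 = 26.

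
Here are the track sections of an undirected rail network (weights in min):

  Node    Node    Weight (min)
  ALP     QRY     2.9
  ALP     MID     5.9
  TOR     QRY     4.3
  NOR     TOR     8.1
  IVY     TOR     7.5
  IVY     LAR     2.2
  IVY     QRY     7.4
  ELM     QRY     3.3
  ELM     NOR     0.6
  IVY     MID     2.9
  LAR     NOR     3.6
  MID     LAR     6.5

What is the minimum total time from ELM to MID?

Shortest distances from ELM:
ELM: 0
NOR: 0.6  (via ELM)
QRY: 3.3  (via ELM)
LAR: 4.2  (via NOR)
ALP: 6.2  (via QRY)
IVY: 6.4  (via LAR)
TOR: 7.6  (via QRY)
MID: 9.3  (via IVY)
Shortest route: ELM–NOR–LAR–IVY–MID = 9.3 min.

9.3 min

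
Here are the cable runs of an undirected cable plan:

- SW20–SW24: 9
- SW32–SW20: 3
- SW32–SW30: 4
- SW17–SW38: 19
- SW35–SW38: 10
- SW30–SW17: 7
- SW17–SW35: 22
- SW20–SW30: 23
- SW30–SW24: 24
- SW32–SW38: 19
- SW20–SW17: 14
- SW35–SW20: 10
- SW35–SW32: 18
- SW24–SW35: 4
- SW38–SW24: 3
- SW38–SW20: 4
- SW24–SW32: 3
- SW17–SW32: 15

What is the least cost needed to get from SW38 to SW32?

6

Running Dijkstra from SW38:
SW38: 0
SW24: 3  (via SW38)
SW20: 4  (via SW38)
SW32: 6  (via SW24)
Shortest route: SW38–SW24–SW32 = 6.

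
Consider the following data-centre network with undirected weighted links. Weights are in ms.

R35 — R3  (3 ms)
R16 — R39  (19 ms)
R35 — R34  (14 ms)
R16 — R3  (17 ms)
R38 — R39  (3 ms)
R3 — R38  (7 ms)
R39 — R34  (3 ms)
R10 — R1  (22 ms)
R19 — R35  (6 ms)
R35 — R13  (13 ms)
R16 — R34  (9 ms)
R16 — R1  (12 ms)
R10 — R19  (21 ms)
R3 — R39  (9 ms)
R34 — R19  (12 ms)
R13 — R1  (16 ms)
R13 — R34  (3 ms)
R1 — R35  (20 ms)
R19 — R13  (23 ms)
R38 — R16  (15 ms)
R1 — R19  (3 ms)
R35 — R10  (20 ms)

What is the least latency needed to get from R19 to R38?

Compare a few routes:
R19 - R35 - R3 - R38: 6+3+7 = 16
R19 - R35 - R3 - R39 - R38: 6+3+9+3 = 21
R19 - R34 - R39 - R38: 12+3+3 = 18
Cheapest is R19 - R35 - R3 - R38 at 16 ms.

16 ms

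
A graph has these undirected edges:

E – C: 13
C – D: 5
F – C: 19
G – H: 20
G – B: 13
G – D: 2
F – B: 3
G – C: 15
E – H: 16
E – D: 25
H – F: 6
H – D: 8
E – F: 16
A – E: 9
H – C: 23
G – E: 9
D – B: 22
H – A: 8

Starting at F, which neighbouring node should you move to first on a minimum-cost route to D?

H

Enumerating some paths:
F → H → D: 6+8 = 14
F → B → D: 3+22 = 25
F → B → G → D: 3+13+2 = 18
F → C → D: 19+5 = 24
Cheapest is F → H → D at 14.
So from F the first move is to H.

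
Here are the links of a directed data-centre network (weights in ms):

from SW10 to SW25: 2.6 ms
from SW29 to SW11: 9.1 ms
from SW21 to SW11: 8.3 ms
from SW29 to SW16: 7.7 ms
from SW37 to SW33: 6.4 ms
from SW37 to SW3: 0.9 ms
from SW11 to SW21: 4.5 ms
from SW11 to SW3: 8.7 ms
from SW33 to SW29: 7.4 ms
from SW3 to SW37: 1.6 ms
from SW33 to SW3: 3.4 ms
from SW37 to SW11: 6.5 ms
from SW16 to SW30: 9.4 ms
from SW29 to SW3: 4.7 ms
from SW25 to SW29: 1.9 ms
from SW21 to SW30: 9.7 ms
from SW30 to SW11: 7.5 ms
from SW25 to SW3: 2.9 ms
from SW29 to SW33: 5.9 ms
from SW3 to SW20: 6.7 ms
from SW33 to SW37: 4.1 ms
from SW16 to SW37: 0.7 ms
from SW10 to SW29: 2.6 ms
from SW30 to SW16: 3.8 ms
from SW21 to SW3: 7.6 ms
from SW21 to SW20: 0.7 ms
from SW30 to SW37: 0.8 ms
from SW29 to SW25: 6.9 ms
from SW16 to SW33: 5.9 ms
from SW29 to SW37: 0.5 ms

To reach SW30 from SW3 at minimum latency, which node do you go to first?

Compare a few routes:
SW3 → SW37 → SW33 → SW29 → SW16 → SW30: 1.6+6.4+7.4+7.7+9.4 = 32.5
SW3 → SW37 → SW11 → SW21 → SW30: 1.6+6.5+4.5+9.7 = 22.3
SW3 → SW37 → SW33 → SW29 → SW11 → SW21 → SW30: 1.6+6.4+7.4+9.1+4.5+9.7 = 38.7
Cheapest is SW3 → SW37 → SW11 → SW21 → SW30 at 22.3 ms.
So from SW3 the first move is to SW37.

SW37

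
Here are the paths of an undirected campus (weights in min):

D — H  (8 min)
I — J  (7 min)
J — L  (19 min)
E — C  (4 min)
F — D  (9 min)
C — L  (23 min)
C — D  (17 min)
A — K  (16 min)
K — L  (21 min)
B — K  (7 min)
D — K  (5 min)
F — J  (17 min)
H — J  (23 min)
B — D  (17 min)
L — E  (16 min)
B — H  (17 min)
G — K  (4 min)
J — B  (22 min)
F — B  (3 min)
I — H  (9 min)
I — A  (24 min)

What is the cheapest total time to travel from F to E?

Compare a few routes:
F–B–D–C–E: 3+17+17+4 = 41
F–D–C–E: 9+17+4 = 30
F–B–K–L–E: 3+7+21+16 = 47
F–B–K–D–C–E: 3+7+5+17+4 = 36
The minimum is 30 min via F–D–C–E.

30 min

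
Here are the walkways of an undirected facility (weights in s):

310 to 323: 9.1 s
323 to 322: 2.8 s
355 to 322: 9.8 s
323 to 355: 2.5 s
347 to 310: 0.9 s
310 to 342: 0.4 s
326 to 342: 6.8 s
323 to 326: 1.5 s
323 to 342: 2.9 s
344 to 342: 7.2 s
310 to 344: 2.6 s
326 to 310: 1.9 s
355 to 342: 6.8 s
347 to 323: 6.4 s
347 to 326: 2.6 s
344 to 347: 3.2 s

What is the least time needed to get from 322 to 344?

8.7 s

Running Dijkstra from 322:
322: 0
323: 2.8  (via 322)
326: 4.3  (via 323)
355: 5.3  (via 323)
342: 5.7  (via 323)
310: 6.1  (via 342)
347: 6.9  (via 326)
344: 8.7  (via 310)
Shortest route: 322–323–342–310–344 = 8.7 s.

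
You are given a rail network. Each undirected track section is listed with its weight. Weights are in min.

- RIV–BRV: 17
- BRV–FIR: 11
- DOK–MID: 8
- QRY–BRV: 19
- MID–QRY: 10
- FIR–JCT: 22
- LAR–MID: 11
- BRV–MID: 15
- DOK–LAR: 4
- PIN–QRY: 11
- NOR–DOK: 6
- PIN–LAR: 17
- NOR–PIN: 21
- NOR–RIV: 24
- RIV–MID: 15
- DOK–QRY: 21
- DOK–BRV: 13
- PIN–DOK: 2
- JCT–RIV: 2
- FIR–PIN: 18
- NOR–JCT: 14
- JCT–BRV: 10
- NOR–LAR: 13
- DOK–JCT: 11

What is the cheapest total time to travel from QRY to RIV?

25 min

Enumerating some paths:
QRY–PIN–DOK–JCT–RIV: 11+2+11+2 = 26
QRY–MID–DOK–JCT–RIV: 10+8+11+2 = 31
QRY–MID–RIV: 10+15 = 25
The minimum is 25 min via QRY–MID–RIV.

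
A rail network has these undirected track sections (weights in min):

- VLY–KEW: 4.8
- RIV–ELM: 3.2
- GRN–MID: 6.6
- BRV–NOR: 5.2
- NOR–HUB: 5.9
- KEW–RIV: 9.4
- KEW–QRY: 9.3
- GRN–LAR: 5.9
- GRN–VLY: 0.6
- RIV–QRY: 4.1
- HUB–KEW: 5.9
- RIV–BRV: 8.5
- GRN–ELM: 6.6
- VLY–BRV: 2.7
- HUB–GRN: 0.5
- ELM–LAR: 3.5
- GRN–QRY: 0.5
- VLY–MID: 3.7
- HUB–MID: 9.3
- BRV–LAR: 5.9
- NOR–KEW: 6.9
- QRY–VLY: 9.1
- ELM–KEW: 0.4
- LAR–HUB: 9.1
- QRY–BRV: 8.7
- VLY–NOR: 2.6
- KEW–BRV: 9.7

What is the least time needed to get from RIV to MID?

8.9 min

Compare a few routes:
RIV–QRY–GRN–VLY–MID: 4.1+0.5+0.6+3.7 = 8.9
RIV–QRY–GRN–MID: 4.1+0.5+6.6 = 11.2
The minimum is 8.9 min via RIV–QRY–GRN–VLY–MID.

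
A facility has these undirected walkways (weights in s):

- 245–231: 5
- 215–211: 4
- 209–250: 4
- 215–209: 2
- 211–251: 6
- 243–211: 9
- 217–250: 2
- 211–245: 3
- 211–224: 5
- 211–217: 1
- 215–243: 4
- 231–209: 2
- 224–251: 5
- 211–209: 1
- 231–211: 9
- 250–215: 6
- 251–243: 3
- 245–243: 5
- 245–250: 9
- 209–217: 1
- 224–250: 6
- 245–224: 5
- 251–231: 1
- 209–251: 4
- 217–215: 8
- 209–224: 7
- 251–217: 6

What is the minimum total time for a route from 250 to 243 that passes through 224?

14 s

Shortest 250→224: 250 → 224 = 6
Best 224 to 243: 224 → 251 → 243 costing 8
Total via 224: 6 + 8 = 14 s.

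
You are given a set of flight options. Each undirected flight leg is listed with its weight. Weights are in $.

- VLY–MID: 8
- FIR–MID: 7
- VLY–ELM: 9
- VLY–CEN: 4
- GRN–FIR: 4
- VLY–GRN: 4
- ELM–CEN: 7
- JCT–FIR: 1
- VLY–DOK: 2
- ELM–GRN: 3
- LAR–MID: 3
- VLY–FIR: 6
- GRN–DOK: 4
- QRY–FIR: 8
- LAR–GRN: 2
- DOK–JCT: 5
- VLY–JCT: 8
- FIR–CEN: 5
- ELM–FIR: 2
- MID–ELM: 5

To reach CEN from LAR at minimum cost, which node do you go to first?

Compare a few routes:
LAR - GRN - ELM - FIR - CEN: 2+3+2+5 = 12
LAR - GRN - FIR - CEN: 2+4+5 = 11
LAR - GRN - VLY - CEN: 2+4+4 = 10
LAR - GRN - ELM - CEN: 2+3+7 = 12
The minimum is $10 via LAR - GRN - VLY - CEN.
So from LAR the first move is to GRN.

GRN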